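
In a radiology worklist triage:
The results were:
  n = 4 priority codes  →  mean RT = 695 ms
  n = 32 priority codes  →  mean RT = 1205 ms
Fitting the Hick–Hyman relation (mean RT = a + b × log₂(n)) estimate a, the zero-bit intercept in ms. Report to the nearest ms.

355 ms

b = (RT₂ − RT₁)/(log₂ n₂ − log₂ n₁) = (1205 − 695)/(5 − 2) = 170 ms/bit.
a = RT₁ − b·log₂ n₁ = 695 − 170 × 2 = 355.000 ms.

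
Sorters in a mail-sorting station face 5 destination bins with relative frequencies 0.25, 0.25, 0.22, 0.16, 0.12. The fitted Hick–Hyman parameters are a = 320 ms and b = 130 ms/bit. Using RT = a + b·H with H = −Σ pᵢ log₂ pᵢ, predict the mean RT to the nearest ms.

H = 0.25·log₂(1/0.25) + 0.25·log₂(1/0.25) + 0.22·log₂(1/0.22) + 0.16·log₂(1/0.16) + 0.12·log₂(1/0.12) = 2.2707 bits.
RT = 320 + 130 × 2.2707 = 615.19 ms.

615 ms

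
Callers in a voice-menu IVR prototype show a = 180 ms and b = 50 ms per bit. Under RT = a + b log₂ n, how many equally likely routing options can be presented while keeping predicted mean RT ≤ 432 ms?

32

Set 180 + 50·log₂ n ≤ 432 → log₂ n ≤ (432 − 180)/50 = 5.0400.
So n ≤ 2^5.0400 = 32.900; the largest integer n is 32.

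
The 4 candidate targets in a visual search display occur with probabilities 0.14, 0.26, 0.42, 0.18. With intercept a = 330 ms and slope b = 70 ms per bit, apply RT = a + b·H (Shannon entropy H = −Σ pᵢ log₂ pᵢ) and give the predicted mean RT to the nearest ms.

461 ms

Entropy contributions −pᵢ log₂ pᵢ: 0.3971, 0.5053, 0.5256, 0.4453; sum H = 1.8734 bits.
RT = a + bH = 330 + 70·1.8734 = 461.13 ms.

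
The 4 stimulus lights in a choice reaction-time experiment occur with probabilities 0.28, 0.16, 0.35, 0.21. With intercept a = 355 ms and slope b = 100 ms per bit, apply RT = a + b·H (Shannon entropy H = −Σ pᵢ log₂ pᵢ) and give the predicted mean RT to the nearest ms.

H = 0.28·log₂(1/0.28) + 0.16·log₂(1/0.16) + 0.35·log₂(1/0.35) + 0.21·log₂(1/0.21) = 1.9402 bits.
RT = 355 + 100 × 1.9402 = 549.02 ms.

549 ms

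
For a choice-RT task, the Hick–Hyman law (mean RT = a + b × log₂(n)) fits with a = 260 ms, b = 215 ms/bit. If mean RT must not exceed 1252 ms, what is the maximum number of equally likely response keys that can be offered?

24

Information budget: (1252 − 260)/215 = 4.6140 bits, so n ≤ 2^4.6140 = 24.487 → at most 24.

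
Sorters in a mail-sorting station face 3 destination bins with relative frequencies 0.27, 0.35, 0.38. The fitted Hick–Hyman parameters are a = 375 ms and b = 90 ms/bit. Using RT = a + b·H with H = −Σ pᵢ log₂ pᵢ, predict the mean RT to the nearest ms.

516 ms

Entropy contributions −pᵢ log₂ pᵢ: 0.5100, 0.5301, 0.5305; sum H = 1.5706 bits.
RT = a + bH = 375 + 90·1.5706 = 516.35 ms.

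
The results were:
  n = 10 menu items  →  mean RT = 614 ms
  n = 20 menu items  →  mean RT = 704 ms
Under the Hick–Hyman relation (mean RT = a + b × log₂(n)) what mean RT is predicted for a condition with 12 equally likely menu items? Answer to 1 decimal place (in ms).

RT is linear in log₂ n, so two points fix the line:
  b = (704 − 614) / (log₂ 20 − log₂ 10) = 90 / (4.3219 − 3.3219) = 90.000 ms/bit
  a = 614 − 90.000 × 3.3219 = 315.026 ms
Then RT(12) = 315.026 + 90.000 × log₂ 12 = 315.026 + 90.000 × 3.5850 ≈ 637.673 ms.

637.7 ms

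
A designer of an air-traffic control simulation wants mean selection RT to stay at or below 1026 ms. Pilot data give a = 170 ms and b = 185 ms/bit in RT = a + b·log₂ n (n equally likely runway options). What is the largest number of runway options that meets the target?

185·log₂ n ≤ 1026 − 170 = 856, giving log₂ n ≤ 4.6270 and n ≤ 24.710. The largest whole number is 24.

24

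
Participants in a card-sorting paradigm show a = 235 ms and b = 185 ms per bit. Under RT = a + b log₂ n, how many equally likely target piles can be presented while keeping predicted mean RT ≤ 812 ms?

8

Information budget: (812 − 235)/185 = 3.1189 bits, so n ≤ 2^3.1189 = 8.687 → at most 8.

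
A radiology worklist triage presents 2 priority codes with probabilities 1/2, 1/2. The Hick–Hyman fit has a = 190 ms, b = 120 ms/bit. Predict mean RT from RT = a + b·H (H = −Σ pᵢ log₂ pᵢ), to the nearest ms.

Each term −pᵢ log₂ pᵢ: 0.5·1 + 0.5·1; summed, H = 1.000 bits.
Mean RT = a + bH = 190 + 120·1.000 = 310.00 ms.

310 ms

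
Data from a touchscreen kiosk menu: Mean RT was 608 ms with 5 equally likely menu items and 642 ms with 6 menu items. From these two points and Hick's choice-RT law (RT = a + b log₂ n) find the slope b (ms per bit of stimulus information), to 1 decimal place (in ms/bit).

129.3 ms/bit

The slope on a log₂ axis is (642 − 608) / (2.5850 − 2.3219) = 129.261 ms/bit.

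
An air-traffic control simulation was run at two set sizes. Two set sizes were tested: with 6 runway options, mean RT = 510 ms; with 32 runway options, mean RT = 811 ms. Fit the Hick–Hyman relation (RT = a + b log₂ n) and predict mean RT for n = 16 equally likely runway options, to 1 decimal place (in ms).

RT is linear in log₂ n, so two points fix the line:
  b = (811 − 510) / (log₂ 32 − log₂ 6) = 301 / (5 − 2.5850) = 124.636 ms/bit
  a = 510 − 124.636 × 2.5850 = 187.821 ms
Then RT(16) = 187.821 + 124.636 × log₂ 16 = 187.821 + 124.636 × 4 ≈ 686.364 ms.

686.4 ms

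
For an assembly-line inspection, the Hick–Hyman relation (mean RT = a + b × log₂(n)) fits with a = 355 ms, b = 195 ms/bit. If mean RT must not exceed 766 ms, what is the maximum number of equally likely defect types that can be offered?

4

Set 355 + 195·log₂ n ≤ 766 → log₂ n ≤ (766 − 355)/195 = 2.1077.
So n ≤ 2^2.1077 = 4.310; the largest integer n is 4.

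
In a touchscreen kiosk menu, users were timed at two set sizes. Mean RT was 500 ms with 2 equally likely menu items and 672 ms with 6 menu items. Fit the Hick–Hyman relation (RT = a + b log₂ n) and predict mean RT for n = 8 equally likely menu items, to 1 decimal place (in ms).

Fit slope and intercept:
  b = (672 − 500) / (log₂ 6 − log₂ 2) = 172 / (2.5850 − 1) = 108.520 ms/bit
  a = 500 − 108.520 × 1 = 391.480 ms
Then RT(8) = 391.480 + 108.520 × log₂ 8 = 391.480 + 108.520 × 3 ≈ 717.040 ms.

717.0 ms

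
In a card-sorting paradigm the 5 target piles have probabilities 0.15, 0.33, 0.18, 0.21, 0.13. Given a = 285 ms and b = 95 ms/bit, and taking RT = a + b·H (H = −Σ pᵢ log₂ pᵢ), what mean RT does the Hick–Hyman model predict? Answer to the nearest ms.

H = 0.15·log₂(1/0.15) + 0.33·log₂(1/0.33) + 0.18·log₂(1/0.18) + 0.21·log₂(1/0.21) + 0.13·log₂(1/0.13) = 2.2391 bits.
RT = 285 + 95 × 2.2391 = 497.72 ms.

498 ms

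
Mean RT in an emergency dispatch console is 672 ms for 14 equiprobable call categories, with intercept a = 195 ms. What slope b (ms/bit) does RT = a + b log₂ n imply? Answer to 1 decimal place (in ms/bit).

14 alternatives carry log₂ 14 = 3.8074 bits; the choice cost is 672 − 195 = 477 ms, so b = 477/3.8074 = 125.284 ms/bit.

125.3 ms/bit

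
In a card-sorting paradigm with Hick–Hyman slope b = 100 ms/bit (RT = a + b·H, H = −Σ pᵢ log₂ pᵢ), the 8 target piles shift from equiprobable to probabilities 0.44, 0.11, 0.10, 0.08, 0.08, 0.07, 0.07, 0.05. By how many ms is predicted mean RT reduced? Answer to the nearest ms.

46 ms

The RT saving is b·ΔH. Equiprobable H₀ = log₂(8) = 3.0000 bits; with the given probabilities H = 2.5398 bits.
b·(H₀ − H) = 100 × (3.0000 − 2.5398) = 46.02 ms.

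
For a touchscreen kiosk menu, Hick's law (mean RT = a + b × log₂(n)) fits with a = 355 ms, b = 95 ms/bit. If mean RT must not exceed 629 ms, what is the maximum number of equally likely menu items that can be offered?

Set 355 + 95·log₂ n ≤ 629 → log₂ n ≤ (629 − 355)/95 = 2.8842.
So n ≤ 2^2.8842 = 7.383; the largest integer n is 7.

7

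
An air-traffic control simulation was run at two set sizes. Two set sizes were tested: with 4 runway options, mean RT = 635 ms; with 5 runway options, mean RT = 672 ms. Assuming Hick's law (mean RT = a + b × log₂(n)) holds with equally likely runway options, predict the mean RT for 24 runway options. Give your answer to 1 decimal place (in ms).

RT is linear in log₂ n, so two points fix the line:
  b = (672 − 635) / (log₂ 5 − log₂ 4) = 37 / (2.3219 − 2) = 114.932 ms/bit
  a = 635 − 114.932 × 2 = 405.135 ms
Then RT(24) = 405.135 + 114.932 × log₂ 24 = 405.135 + 114.932 × 4.5850 ≈ 932.096 ms.

932.1 ms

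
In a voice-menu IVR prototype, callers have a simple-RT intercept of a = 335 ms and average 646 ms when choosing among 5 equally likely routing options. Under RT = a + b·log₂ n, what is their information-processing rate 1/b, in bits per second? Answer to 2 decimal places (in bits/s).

7.47 bits/s

b = (646 − 335)/log₂ 5 = 311/2.3219 = 133.940 ms per bit = 0.13394 s/bit; the reciprocal is 7.466 bits/s.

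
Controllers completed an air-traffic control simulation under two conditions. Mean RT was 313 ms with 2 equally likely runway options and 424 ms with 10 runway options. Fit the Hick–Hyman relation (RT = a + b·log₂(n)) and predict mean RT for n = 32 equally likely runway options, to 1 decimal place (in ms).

Solve the two-equation system in a and b:
  b = (424 − 313) / (log₂ 10 − log₂ 2) = 111 / (3.3219 − 1) = 47.805 ms/bit
  a = 313 − 47.805 × 1 = 265.195 ms
Then RT(32) = 265.195 + 47.805 × log₂ 32 = 265.195 + 47.805 × 5 ≈ 504.220 ms.

504.2 ms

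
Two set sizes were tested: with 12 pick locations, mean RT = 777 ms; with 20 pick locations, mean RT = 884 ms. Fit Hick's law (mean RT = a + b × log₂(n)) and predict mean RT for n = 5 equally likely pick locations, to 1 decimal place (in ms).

593.6 ms

RT is linear in log₂ n, so two points fix the line:
  b = (884 − 777) / (log₂ 20 − log₂ 12) = 107 / (4.3219 − 3.5850) = 145.190 ms/bit
  a = 777 − 145.190 × 3.5850 = 256.499 ms
Then RT(5) = 256.499 + 145.190 × log₂ 5 = 256.499 + 145.190 × 2.3219 ≈ 593.620 ms.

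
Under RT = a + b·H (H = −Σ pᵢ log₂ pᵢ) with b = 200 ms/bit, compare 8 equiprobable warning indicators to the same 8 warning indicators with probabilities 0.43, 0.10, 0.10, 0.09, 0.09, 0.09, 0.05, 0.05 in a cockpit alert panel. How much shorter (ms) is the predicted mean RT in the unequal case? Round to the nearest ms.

The RT saving is b·ΔH. Equiprobable H₀ = log₂(8) = 3.0000 bits; with the given probabilities H = 2.5581 bits.
b·(H₀ − H) = 200 × (3.0000 − 2.5581) = 88.38 ms.

88 ms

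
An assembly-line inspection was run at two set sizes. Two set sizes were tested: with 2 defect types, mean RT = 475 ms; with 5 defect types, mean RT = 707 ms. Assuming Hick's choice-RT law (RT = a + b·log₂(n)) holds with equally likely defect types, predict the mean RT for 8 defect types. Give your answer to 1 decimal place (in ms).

Solve the two-equation system in a and b:
  b = (707 − 475) / (log₂ 5 − log₂ 2) = 232 / (2.3219 − 1) = 175.501 ms/bit
  a = 475 − 175.501 × 1 = 299.499 ms
Then RT(8) = 299.499 + 175.501 × log₂ 8 = 299.499 + 175.501 × 3 ≈ 826.002 ms.

826.0 ms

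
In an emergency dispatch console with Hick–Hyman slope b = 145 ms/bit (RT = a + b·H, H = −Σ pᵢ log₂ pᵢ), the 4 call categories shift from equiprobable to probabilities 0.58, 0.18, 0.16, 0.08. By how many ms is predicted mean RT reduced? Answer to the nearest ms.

The RT saving is b·ΔH. Equiprobable H₀ = log₂(4) = 2.0000 bits; with the given probabilities H = 1.6156 bits.
b·(H₀ − H) = 145 × (2.0000 − 1.6156) = 55.73 ms.

56 ms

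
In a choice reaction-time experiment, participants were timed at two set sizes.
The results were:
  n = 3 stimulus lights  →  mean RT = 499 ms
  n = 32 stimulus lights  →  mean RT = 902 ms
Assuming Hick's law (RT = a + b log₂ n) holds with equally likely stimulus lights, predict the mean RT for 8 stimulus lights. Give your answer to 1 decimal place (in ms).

RT is linear in log₂ n, so two points fix the line:
  b = (902 − 499) / (log₂ 32 − log₂ 3) = 403 / (5 − 1.5850) = 118.007 ms/bit
  a = 499 − 118.007 × 1.5850 = 311.963 ms
Then RT(8) = 311.963 + 118.007 × log₂ 8 = 311.963 + 118.007 × 3 ≈ 665.985 ms.

666.0 ms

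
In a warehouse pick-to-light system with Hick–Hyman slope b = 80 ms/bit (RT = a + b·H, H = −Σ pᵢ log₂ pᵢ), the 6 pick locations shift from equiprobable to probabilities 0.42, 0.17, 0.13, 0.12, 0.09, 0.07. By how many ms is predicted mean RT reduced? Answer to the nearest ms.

Equiprobable entropy H₀ = log₂ 6 = 2.5850 bits.
Skewed entropy H = −Σ pᵢ log₂ pᵢ = 2.2912 bits.
ΔRT = b·(H₀ − H) = 80 × 0.2938 = 23.50 ms.

24 ms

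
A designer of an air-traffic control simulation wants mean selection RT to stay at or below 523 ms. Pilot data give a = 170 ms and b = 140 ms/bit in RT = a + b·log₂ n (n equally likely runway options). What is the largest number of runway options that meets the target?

5

Information budget: (523 − 170)/140 = 2.5214 bits, so n ≤ 2^2.5214 = 5.742 → at most 5.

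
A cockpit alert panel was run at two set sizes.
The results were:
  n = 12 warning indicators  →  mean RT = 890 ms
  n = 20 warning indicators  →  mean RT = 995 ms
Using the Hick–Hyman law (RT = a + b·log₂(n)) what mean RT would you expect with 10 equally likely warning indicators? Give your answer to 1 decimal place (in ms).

852.5 ms

Fit slope and intercept:
  b = (995 − 890) / (log₂ 20 − log₂ 12) = 105 / (4.3219 − 3.5850) = 142.476 ms/bit
  a = 890 − 142.476 × 3.5850 = 379.228 ms
Then RT(10) = 379.228 + 142.476 × log₂ 10 = 379.228 + 142.476 × 3.3219 ≈ 852.524 ms.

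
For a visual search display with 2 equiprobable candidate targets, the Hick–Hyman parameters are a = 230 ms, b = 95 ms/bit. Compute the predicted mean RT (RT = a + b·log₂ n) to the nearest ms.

log₂(2) = 1 bits, so RT = 230 + 95 × 1 ≈ 325.000 ms.

325 ms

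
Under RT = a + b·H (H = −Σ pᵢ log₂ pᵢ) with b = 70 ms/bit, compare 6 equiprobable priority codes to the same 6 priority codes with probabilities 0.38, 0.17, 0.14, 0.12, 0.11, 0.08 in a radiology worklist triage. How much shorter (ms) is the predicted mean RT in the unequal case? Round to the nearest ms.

15 ms

The RT saving is b·ΔH. Equiprobable H₀ = log₂(6) = 2.5850 bits; with the given probabilities H = 2.3710 bits.
b·(H₀ − H) = 70 × (2.5850 − 2.3710) = 14.98 ms.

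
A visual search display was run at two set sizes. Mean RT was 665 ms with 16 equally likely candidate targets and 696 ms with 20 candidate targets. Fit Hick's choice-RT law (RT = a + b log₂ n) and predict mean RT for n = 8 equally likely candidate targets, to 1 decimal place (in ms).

568.7 ms

With log₂ n on the abscissa the relation is linear; from the two conditions:
  b = (696 − 665) / (log₂ 20 − log₂ 16) = 31 / (4.3219 − 4) = 96.295 ms/bit
  a = 665 − 96.295 × 4 = 279.821 ms
Then RT(8) = 279.821 + 96.295 × log₂ 8 = 279.821 + 96.295 × 3 ≈ 568.705 ms.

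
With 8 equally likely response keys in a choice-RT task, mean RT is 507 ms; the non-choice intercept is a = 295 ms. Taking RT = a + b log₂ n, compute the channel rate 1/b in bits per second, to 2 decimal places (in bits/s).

14.15 bits/s

Choice component = 507 − 295 = 212 ms over log₂(8) = 3 bits.
b = 212 / 3 = 70.667 ms/bit, so 1/b = 14.151 bits/s.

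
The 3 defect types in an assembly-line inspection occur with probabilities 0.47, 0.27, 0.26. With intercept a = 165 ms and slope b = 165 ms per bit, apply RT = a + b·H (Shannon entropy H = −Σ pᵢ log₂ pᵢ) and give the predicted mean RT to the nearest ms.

417 ms

Entropy contributions −pᵢ log₂ pᵢ: 0.5120, 0.5100, 0.5053; sum H = 1.5273 bits.
RT = a + bH = 165 + 165·1.5273 = 417.00 ms.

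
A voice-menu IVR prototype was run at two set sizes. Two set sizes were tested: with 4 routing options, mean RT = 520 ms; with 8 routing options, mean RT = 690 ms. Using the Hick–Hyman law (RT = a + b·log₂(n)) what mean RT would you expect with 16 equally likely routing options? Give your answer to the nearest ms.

RT is linear in log₂ n, so two points fix the line:
  b = (690 − 520) / (log₂ 8 − log₂ 4) = 170 / (3 − 2) = 170 ms/bit
  a = 520 − 170 × 2 = 180 ms
Then RT(16) = 180 + 170 × log₂ 16 = 180 + 170 × 4 ≈ 860.000 ms.

860 ms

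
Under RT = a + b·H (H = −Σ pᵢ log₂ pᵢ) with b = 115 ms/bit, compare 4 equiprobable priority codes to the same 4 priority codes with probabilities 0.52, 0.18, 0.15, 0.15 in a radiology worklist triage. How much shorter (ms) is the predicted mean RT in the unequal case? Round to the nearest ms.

28 ms

Equiprobable entropy H₀ = log₂ 4 = 2.0000 bits.
Skewed entropy H = −Σ pᵢ log₂ pᵢ = 1.7570 bits.
ΔRT = b·(H₀ − H) = 115 × 0.2430 = 27.95 ms.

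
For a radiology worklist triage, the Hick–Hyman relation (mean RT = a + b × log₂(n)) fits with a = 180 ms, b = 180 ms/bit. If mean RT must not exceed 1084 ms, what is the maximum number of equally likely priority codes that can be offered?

180·log₂ n ≤ 1084 − 180 = 904, giving log₂ n ≤ 5.0222 and n ≤ 32.497. The largest whole number is 32.

32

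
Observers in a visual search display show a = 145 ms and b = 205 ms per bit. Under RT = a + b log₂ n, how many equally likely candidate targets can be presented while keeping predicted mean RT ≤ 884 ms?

Information budget: (884 − 145)/205 = 3.6049 bits, so n ≤ 2^3.6049 = 12.167 → at most 12.

12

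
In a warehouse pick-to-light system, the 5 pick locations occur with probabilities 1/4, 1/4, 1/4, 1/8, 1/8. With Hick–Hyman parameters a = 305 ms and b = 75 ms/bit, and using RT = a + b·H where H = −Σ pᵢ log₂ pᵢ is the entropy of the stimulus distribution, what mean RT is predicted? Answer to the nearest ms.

Each term −pᵢ log₂ pᵢ: 0.25·2 + 0.25·2 + 0.25·2 + 0.125·3 + 0.125·3; summed, H = 2.250 bits.
Mean RT = a + bH = 305 + 75·2.250 = 473.75 ms.

474 ms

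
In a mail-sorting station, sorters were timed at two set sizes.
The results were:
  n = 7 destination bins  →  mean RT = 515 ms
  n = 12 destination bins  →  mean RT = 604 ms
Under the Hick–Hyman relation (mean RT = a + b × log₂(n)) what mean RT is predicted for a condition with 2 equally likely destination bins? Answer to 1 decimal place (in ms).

Fit slope and intercept:
  b = (604 − 515) / (log₂ 12 − log₂ 7) = 89 / (3.5850 − 2.8074) = 114.454 ms/bit
  a = 515 − 114.454 × 2.8074 = 193.688 ms
Then RT(2) = 193.688 + 114.454 × log₂ 2 = 193.688 + 114.454 × 1 ≈ 308.142 ms.

308.1 ms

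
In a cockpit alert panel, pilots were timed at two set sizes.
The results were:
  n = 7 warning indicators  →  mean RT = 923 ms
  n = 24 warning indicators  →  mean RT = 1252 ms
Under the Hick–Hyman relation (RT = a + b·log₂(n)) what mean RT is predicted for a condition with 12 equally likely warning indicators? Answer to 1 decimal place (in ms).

RT is linear in log₂ n, so two points fix the line:
  b = (1252 − 923) / (log₂ 24 − log₂ 7) = 329 / (4.5850 − 2.8074) = 185.080 ms/bit
  a = 923 − 185.080 × 2.8074 = 403.414 ms
Then RT(12) = 403.414 + 185.080 × log₂ 12 = 403.414 + 185.080 × 3.5850 ≈ 1066.920 ms.

1066.9 ms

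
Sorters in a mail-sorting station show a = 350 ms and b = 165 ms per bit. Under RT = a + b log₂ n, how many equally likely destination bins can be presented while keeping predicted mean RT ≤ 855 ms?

8

Information budget: (855 − 350)/165 = 3.0606 bits, so n ≤ 2^3.0606 = 8.343 → at most 8.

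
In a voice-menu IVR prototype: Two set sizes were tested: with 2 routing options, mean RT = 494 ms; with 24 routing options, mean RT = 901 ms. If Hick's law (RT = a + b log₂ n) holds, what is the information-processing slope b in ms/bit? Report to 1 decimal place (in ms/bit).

113.5 ms/bit

The slope on a log₂ axis is (901 − 494) / (4.5850 − 1) = 113.530 ms/bit.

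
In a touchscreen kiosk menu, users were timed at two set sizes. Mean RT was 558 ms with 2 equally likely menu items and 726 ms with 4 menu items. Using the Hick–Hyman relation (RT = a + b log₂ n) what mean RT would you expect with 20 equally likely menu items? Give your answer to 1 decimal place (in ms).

Fit slope and intercept:
  b = (726 − 558) / (log₂ 4 − log₂ 2) = 168 / (2 − 1) = 168.000 ms/bit
  a = 558 − 168.000 × 1 = 390.000 ms
Then RT(20) = 390.000 + 168.000 × log₂ 20 = 390.000 + 168.000 × 4.3219 ≈ 1116.084 ms.

1116.1 ms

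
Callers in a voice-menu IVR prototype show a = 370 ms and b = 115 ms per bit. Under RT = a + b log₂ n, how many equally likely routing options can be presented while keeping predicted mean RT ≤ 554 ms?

3

Set 370 + 115·log₂ n ≤ 554 → log₂ n ≤ (554 − 370)/115 = 1.6000.
So n ≤ 2^1.6000 = 3.031; the largest integer n is 3.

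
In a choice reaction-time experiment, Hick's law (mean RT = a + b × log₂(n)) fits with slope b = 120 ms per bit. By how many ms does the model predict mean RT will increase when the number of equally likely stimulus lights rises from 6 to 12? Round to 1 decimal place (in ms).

Only the slope matters, since a is common to both: ΔRT = b·log₂(n₂/n₁).
log₂(12) − log₂(6) = log₂(12/6) = log₂(2) = 1.
ΔRT = 120 × 1.0000 = 120.000 ms.

120.0 ms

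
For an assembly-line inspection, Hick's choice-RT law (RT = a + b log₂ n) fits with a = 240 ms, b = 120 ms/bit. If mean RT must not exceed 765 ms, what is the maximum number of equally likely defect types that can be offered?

20

120·log₂ n ≤ 765 − 240 = 525, giving log₂ n ≤ 4.3750 and n ≤ 20.749. The largest whole number is 20.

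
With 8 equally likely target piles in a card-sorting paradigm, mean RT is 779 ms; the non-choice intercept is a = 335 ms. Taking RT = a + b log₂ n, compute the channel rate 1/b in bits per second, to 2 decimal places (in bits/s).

6.76 bits/s

b = (779 − 335)/log₂ 8 = 444/3 = 148.000 ms per bit = 0.14800 s/bit; the reciprocal is 6.757 bits/s.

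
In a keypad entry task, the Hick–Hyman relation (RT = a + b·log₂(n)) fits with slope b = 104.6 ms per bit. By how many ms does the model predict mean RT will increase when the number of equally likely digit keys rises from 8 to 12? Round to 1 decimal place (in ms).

The intercept a cancels: ΔRT = b·(log₂ n₂ − log₂ n₁) = b·log₂(n₂/n₁).
log₂(12) − log₂(8) = 3.5850 − 3 = 0.5850.
ΔRT = 104.6 × 0.5850 = 61.187 ms.

61.2 ms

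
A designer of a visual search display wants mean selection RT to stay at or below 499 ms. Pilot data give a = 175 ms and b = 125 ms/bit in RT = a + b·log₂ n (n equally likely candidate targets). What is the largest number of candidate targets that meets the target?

Set 175 + 125·log₂ n ≤ 499 → log₂ n ≤ (499 − 175)/125 = 2.5920.
So n ≤ 2^2.5920 = 6.029; the largest integer n is 6.

6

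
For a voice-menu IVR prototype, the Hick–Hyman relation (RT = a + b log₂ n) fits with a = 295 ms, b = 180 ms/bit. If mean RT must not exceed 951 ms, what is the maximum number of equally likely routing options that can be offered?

180·log₂ n ≤ 951 − 295 = 656, giving log₂ n ≤ 3.6444 and n ≤ 12.505. The largest whole number is 12.

12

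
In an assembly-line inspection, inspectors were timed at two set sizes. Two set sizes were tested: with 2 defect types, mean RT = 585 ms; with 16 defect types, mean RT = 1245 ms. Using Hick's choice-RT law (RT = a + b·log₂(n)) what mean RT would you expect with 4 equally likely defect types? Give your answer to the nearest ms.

Solve the two-equation system in a and b:
  b = (1245 − 585) / (log₂ 16 − log₂ 2) = 660 / (4 − 1) = 220 ms/bit
  a = 585 − 220 × 1 = 365 ms
Then RT(4) = 365 + 220 × log₂ 4 = 365 + 220 × 2 ≈ 805.000 ms.

805 ms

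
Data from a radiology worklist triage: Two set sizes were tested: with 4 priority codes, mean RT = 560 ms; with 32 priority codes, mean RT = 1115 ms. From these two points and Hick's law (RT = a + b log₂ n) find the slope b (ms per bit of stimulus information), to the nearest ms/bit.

The slope on a log₂ axis is (1115 − 560) / (5 − 2) = 185 ms/bit.

185 ms/bit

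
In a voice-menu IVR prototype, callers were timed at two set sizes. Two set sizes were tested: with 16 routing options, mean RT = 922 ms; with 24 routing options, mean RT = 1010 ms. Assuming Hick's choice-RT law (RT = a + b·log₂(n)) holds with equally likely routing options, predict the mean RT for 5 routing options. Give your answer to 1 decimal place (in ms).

With log₂ n on the abscissa the relation is linear; from the two conditions:
  b = (1010 − 922) / (log₂ 24 − log₂ 16) = 88 / (4.5850 − 4) = 150.437 ms/bit
  a = 922 − 150.437 × 4 = 320.252 ms
Then RT(5) = 320.252 + 150.437 × log₂ 5 = 320.252 + 150.437 × 2.3219 ≈ 669.556 ms.

669.6 ms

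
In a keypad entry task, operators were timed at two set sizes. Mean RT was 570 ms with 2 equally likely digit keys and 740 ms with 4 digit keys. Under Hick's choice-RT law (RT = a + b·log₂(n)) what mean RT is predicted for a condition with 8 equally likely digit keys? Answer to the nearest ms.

With log₂ n on the abscissa the relation is linear; from the two conditions:
  b = (740 − 570) / (log₂ 4 − log₂ 2) = 170 / (2 − 1) = 170 ms/bit
  a = 570 − 170 × 1 = 400 ms
Then RT(8) = 400 + 170 × log₂ 8 = 400 + 170 × 3 ≈ 910.000 ms.

910 ms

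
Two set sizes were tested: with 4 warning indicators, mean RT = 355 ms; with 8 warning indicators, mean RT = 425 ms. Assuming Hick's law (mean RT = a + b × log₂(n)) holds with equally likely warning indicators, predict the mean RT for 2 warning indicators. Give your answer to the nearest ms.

RT is linear in log₂ n, so two points fix the line:
  b = (425 − 355) / (log₂ 8 − log₂ 4) = 70 / (3 − 2) = 70 ms/bit
  a = 355 − 70 × 2 = 215 ms
Then RT(2) = 215 + 70 × log₂ 2 = 215 + 70 × 1 ≈ 285.000 ms.

285 ms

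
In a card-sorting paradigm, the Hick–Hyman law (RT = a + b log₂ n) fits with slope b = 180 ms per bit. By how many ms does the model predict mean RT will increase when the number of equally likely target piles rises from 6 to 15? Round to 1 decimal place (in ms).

237.9 ms

ΔRT = (a + b log₂ n₂) − (a + b log₂ n₁) = b·(log₂ n₂ − log₂ n₁).
log₂(15) − log₂(6) = 3.9069 − 2.5850 = 1.3219.
ΔRT = 180 × 1.3219 = 237.947 ms.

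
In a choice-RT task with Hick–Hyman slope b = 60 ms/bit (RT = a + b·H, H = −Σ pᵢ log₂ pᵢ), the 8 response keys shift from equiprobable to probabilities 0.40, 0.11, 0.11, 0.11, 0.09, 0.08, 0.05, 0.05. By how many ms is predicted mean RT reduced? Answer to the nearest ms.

23 ms

Equiprobable entropy H₀ = log₂ 8 = 3.0000 bits.
Skewed entropy H = −Σ pᵢ log₂ pᵢ = 2.6160 bits.
ΔRT = b·(H₀ − H) = 60 × 0.3840 = 23.04 ms.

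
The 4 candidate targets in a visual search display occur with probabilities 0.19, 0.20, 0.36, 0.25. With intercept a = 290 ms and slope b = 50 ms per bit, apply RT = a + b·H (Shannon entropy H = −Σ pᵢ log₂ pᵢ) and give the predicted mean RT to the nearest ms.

Entropy contributions −pᵢ log₂ pᵢ: 0.4552, 0.4644, 0.5306, 0.5000; sum H = 1.9502 bits.
RT = a + bH = 290 + 50·1.9502 = 387.51 ms.

388 ms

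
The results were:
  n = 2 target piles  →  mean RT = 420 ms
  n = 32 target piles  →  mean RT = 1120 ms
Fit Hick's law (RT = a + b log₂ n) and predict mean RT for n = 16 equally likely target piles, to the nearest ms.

945 ms

With log₂ n on the abscissa the relation is linear; from the two conditions:
  b = (1120 − 420) / (log₂ 32 − log₂ 2) = 700 / (5 − 1) = 175 ms/bit
  a = 420 − 175 × 1 = 245 ms
Then RT(16) = 245 + 175 × log₂ 16 = 245 + 175 × 4 ≈ 945.000 ms.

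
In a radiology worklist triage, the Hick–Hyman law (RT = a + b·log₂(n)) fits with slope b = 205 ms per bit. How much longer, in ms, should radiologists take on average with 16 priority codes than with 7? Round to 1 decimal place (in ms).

Only the slope matters, since a is common to both: ΔRT = b·log₂(n₂/n₁).
log₂(16) − log₂(7) = 4 − 2.8074 = 1.1926.
ΔRT = 205 × 1.1926 = 244.492 ms.

244.5 ms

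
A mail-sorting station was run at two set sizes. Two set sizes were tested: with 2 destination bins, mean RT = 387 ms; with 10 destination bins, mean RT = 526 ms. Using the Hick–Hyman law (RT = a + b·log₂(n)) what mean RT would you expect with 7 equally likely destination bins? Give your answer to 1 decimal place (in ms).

Fit slope and intercept:
  b = (526 − 387) / (log₂ 10 − log₂ 2) = 139 / (3.3219 − 1) = 59.864 ms/bit
  a = 387 − 59.864 × 1 = 327.136 ms
Then RT(7) = 327.136 + 59.864 × log₂ 7 = 327.136 + 59.864 × 2.8074 ≈ 495.196 ms.

495.2 ms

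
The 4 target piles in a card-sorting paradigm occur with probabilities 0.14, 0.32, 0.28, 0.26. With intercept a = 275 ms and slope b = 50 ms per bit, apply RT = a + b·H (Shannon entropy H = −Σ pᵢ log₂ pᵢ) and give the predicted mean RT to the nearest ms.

372 ms

H = 0.14·log₂(1/0.14) + 0.32·log₂(1/0.32) + 0.28·log₂(1/0.28) + 0.26·log₂(1/0.26) = 1.9427 bits.
RT = 275 + 50 × 1.9427 = 372.13 ms.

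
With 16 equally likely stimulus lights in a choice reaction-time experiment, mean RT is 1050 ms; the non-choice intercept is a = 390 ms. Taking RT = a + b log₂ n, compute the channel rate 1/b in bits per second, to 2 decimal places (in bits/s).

6.06 bits/s

Choice component = 1050 − 390 = 660 ms over log₂(16) = 4 bits.
b = 660 / 4 = 165.000 ms/bit, so 1/b = 6.061 bits/s.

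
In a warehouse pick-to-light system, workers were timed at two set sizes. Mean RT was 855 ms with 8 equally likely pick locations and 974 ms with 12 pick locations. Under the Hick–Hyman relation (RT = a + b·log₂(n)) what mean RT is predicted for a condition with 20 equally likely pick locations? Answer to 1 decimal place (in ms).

Fit slope and intercept:
  b = (974 − 855) / (log₂ 12 − log₂ 8) = 119 / (3.5850 − 3) = 203.432 ms/bit
  a = 855 − 203.432 × 3 = 244.704 ms
Then RT(20) = 244.704 + 203.432 × log₂ 20 = 244.704 + 203.432 × 4.3219 ≈ 1123.922 ms.

1123.9 ms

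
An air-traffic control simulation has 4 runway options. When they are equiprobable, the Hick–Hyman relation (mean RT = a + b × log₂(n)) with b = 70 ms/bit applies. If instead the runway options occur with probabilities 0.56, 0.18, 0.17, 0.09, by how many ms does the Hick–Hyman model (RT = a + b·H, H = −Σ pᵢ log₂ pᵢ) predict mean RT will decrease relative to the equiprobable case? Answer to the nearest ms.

24 ms

The RT saving is b·ΔH. Equiprobable H₀ = log₂(4) = 2.0000 bits; with the given probabilities H = 1.6610 bits.
b·(H₀ − H) = 70 × (2.0000 − 1.6610) = 23.73 ms.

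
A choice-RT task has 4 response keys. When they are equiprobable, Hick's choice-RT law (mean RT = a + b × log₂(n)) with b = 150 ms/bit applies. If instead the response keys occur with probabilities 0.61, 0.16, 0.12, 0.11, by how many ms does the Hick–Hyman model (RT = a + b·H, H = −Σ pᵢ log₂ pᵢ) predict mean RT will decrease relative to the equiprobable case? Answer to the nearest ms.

Equiprobable entropy H₀ = log₂ 4 = 2.0000 bits.
Skewed entropy H = −Σ pᵢ log₂ pᵢ = 1.5754 bits.
ΔRT = b·(H₀ − H) = 150 × 0.4246 = 63.69 ms.

64 ms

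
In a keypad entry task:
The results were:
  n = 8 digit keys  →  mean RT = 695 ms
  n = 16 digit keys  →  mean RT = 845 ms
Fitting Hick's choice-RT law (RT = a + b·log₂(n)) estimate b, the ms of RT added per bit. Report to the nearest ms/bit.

Slope: b = (845 − 695) / (log₂ 16 − log₂ 8) = 150/1.0000 = 150 ms/bit.

150 ms/bit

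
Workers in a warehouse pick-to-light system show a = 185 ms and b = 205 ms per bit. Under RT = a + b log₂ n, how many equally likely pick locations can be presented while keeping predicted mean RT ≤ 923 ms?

Set 185 + 205·log₂ n ≤ 923 → log₂ n ≤ (923 − 185)/205 = 3.6000.
So n ≤ 2^3.6000 = 12.126; the largest integer n is 12.

12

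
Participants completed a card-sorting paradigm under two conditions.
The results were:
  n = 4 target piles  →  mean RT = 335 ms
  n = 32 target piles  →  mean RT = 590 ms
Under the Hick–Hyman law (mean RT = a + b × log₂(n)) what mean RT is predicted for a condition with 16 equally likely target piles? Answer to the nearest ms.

505 ms

Solve the two-equation system in a and b:
  b = (590 − 335) / (log₂ 32 − log₂ 4) = 255 / (5 − 2) = 85 ms/bit
  a = 335 − 85 × 2 = 165 ms
Then RT(16) = 165 + 85 × log₂ 16 = 165 + 85 × 4 ≈ 505.000 ms.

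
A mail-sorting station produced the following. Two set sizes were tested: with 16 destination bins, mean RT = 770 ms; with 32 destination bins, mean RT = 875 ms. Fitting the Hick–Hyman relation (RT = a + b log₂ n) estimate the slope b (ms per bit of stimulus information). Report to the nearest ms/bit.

105 ms/bit

b = (RT₂ − RT₁)/(log₂ n₂ − log₂ n₁) = (875 − 770)/(5 − 4) = 105 ms/bit.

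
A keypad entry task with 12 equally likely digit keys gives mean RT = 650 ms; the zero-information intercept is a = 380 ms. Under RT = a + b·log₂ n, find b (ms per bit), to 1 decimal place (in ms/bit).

log₂(12) = 3.5850 bits.
b = (RT − a)/log₂ n = (650 − 380) / 3.5850 = 75.315 ms/bit.

75.3 ms/bit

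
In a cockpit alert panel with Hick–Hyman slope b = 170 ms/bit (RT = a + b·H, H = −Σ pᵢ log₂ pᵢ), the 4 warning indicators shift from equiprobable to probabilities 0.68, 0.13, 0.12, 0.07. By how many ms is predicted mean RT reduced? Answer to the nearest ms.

Equiprobable entropy H₀ = log₂ 4 = 2.0000 bits.
Skewed entropy H = −Σ pᵢ log₂ pᵢ = 1.3966 bits.
ΔRT = b·(H₀ − H) = 170 × 0.6034 = 102.58 ms.

103 ms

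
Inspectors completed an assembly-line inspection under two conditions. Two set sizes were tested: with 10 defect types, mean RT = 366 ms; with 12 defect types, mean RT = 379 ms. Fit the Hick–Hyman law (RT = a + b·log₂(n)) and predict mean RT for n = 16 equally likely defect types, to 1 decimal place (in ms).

With log₂ n on the abscissa the relation is linear; from the two conditions:
  b = (379 − 366) / (log₂ 12 − log₂ 10) = 13 / (3.5850 − 3.3219) = 49.423 ms/bit
  a = 366 − 49.423 × 3.3219 = 201.820 ms
Then RT(16) = 201.820 + 49.423 × log₂ 16 = 201.820 + 49.423 × 4 ≈ 399.512 ms.

399.5 ms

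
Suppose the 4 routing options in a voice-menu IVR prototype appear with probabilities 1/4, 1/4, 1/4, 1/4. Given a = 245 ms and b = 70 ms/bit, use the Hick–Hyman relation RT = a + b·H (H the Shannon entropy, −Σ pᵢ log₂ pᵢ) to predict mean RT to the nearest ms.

Each term −pᵢ log₂ pᵢ: 0.25·2 + 0.25·2 + 0.25·2 + 0.25·2; summed, H = 2.000 bits.
Mean RT = a + bH = 245 + 70·2.000 = 385.00 ms.

385 ms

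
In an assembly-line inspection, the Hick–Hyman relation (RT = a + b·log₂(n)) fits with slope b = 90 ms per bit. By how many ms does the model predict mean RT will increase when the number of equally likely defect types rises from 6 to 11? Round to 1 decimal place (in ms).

The intercept a cancels: ΔRT = b·(log₂ n₂ − log₂ n₁) = b·log₂(n₂/n₁).
log₂(11) − log₂(6) = 3.4594 − 2.5850 = 0.8745.
ΔRT = 90 × 0.8745 = 78.702 ms.

78.7 ms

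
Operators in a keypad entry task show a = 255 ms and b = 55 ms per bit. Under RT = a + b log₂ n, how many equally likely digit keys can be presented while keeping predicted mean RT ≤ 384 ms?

Set 255 + 55·log₂ n ≤ 384 → log₂ n ≤ (384 − 255)/55 = 2.3455.
So n ≤ 2^2.3455 = 5.082; the largest integer n is 5.

5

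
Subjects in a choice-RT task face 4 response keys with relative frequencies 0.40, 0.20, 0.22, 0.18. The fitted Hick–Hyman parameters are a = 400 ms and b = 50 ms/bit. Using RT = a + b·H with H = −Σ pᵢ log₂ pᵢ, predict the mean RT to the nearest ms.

496 ms

Entropy contributions −pᵢ log₂ pᵢ: 0.5288, 0.4644, 0.4806, 0.4453; sum H = 1.9190 bits.
RT = a + bH = 400 + 50·1.9190 = 495.95 ms.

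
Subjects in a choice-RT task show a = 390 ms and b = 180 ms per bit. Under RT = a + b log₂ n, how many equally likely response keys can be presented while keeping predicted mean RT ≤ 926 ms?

180·log₂ n ≤ 926 − 390 = 536, giving log₂ n ≤ 2.9778 and n ≤ 7.878. The largest whole number is 7.

7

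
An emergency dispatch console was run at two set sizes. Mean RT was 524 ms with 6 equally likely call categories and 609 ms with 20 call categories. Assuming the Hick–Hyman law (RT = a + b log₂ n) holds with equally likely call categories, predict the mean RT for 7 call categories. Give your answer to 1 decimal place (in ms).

Fit slope and intercept:
  b = (609 − 524) / (log₂ 20 − log₂ 6) = 85 / (4.3219 − 2.5850) = 48.936 ms/bit
  a = 524 − 48.936 × 2.5850 = 397.502 ms
Then RT(7) = 397.502 + 48.936 × log₂ 7 = 397.502 + 48.936 × 2.8074 ≈ 534.883 ms.

534.9 ms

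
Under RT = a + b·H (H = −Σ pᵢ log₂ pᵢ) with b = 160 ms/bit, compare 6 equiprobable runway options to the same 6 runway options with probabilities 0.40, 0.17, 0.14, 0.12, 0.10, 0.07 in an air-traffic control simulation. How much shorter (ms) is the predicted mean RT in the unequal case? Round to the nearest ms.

The RT saving is b·ΔH. Equiprobable H₀ = log₂(6) = 2.5850 bits; with the given probabilities H = 2.3283 bits.
b·(H₀ − H) = 160 × (2.5850 − 2.3283) = 41.07 ms.

41 ms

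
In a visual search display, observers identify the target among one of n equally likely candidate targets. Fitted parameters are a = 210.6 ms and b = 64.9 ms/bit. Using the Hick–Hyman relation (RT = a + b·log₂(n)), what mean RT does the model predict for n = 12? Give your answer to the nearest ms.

443 ms

log₂(12) = 3.5850 bits, so RT = 210.6 + 64.9 × 3.5850 ≈ 443.264 ms.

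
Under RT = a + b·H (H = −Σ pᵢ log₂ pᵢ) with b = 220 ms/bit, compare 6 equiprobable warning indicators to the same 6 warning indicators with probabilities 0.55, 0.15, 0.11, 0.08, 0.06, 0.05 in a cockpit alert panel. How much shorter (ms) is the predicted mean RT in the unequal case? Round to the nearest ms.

132 ms

Equiprobable entropy H₀ = log₂ 6 = 2.5850 bits.
Skewed entropy H = −Σ pᵢ log₂ pᵢ = 1.9863 bits.
ΔRT = b·(H₀ − H) = 220 × 0.5986 = 131.70 ms.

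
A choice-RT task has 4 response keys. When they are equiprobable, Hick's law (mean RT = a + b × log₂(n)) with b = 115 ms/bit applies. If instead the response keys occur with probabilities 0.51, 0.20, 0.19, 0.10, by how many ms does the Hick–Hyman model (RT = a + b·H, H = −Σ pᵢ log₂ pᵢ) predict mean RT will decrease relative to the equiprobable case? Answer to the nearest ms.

Equiprobable entropy H₀ = log₂ 4 = 2.0000 bits.
Skewed entropy H = −Σ pᵢ log₂ pᵢ = 1.7472 bits.
ΔRT = b·(H₀ − H) = 115 × 0.2528 = 29.07 ms.

29 ms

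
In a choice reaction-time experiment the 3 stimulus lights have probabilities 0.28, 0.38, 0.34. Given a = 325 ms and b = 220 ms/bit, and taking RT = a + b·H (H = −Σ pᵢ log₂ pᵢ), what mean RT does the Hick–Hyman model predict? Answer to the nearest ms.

671 ms

Entropy contributions −pᵢ log₂ pᵢ: 0.5142, 0.5305, 0.5292; sum H = 1.5738 bits.
RT = a + bH = 325 + 220·1.5738 = 671.25 ms.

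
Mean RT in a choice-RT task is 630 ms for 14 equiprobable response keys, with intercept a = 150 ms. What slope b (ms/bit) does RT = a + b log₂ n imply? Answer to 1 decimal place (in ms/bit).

126.1 ms/bit

log₂(14) = 3.8074 bits.
b = (RT − a)/log₂ n = (630 − 150) / 3.8074 = 126.072 ms/bit.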